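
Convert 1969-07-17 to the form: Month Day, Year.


ISO 1969-07-17 parses as year=1969, month=07, day=17
Month 7 -> July

July 17, 1969


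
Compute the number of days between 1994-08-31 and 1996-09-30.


From 1994-08-31 to 1996-09-30
1994-08-31: days before August = 31 + 28 + 31 + 30 + 31 + 30 + 31 = 212 (1994 is not a leap year); day of year = 212 + 31 = 243
1996-09-30: days before September = 31 + 29 + 31 + 30 + 31 + 30 + 31 + 31 = 244 (1996 is a leap year); day of year = 244 + 30 = 274
Rest of 1994: 365 - 243 = 122
Full years 1995 (365): 365
Total = 122 + 365 + 274 = 761

761 days


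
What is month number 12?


Month 12 of 12

December


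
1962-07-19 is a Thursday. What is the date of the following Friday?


Current: Thursday
Target: Friday
Days ahead: 1

Next Friday: 1962-07-20


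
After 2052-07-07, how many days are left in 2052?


Day of year: 189 of 366
Remaining = 366 - 189

177 days


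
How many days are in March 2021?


March 2021

31 days


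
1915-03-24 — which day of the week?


Date: March 24, 1915
Anchor: Jan 1, 1915. With p = 1915 - 1 = 1914: (p + p//4 - p//100 + p//400) mod 7 = (1914 + 478 - 19 + 4) mod 7 = 2377 mod 7 = 4 -> Friday (Mon=0 ... Sun=6)
Days before March (Jan-Feb): 59; offset = 59 + 24 - 1 = 82
Weekday index = (4 + 82) mod 7 = 2

Day of the week: Wednesday


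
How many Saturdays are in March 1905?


March 1905 has 31 days
Anchor: Jan 1, 1905. With p = 1905 - 1 = 1904: (p + p//4 - p//100 + p//400) mod 7 = (1904 + 476 - 19 + 4) mod 7 = 2365 mod 7 = 6 -> Sunday (Mon=0 ... Sun=6)
Days before March (Jan-Feb): 59; March 1 index = (6 + 59) mod 7 = 2 -> Wednesday
First Saturday is March 4
Saturdays: 4, 11, 18, 25

4 Saturdays


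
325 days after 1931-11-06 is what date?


Start: 1931-11-06, add 325 days
November 1931 has 30 days: 30 - 6 = 24 days to November 30 -> 301 left
December 1931 has 31 days -> 270 left
January 1932 has 31 days -> 239 left
February 1932 has 29 days -> 210 left
March 1932 has 31 days -> 179 left
April 1932 has 30 days -> 149 left
May 1932 has 31 days -> 118 left
June 1932 has 30 days -> 88 left
July 1932 has 31 days -> 57 left
August 1932 has 31 days -> 26 left
September 1932: 26 <= 30 -> lands on September 26

Result: 1932-09-26


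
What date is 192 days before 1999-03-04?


Start: 1999-03-04, subtract 192 days
Back 4 days from March 4 reaches February 28, 1999 -> 188 left
February 1999 has 28 days -> back to January 31, 1999 -> 160 left
January 1999 has 31 days -> back to December 31, 1998 -> 129 left
December 1998 has 31 days -> back to November 30, 1998 -> 98 left
November 1998 has 30 days -> back to October 31, 1998 -> 68 left
October 1998 has 31 days -> back to September 30, 1998 -> 37 left
September 1998 has 30 days -> back to August 31, 1998 -> 7 left
August 1998: 31 - 7 = 24 -> lands on August 24

Result: 1998-08-24


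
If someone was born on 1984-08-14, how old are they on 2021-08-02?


Birth: 1984-08-14
Reference: 2021-08-02
Year difference: 2021 - 1984 = 37
Birthday not yet reached in 2021, subtract 1

36 years old


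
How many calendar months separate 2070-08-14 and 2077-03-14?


From August 2070 to March 2077
7 years * 12 = 84 months, minus 5 months = 79

79 months


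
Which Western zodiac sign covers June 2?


Date: June 2
Conventional tropical zodiac dates: Gemini from May 21 onward; Cancer starts June 21
June 2 falls within the Gemini range

Gemini


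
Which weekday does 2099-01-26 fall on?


Date: January 26, 2099
Anchor: Jan 1, 2099. With p = 2099 - 1 = 2098: (p + p//4 - p//100 + p//400) mod 7 = (2098 + 524 - 20 + 5) mod 7 = 2607 mod 7 = 3 -> Thursday (Mon=0 ... Sun=6)
Days into year = 26 - 1 = 25
Weekday index = (3 + 25) mod 7 = 0

Day of the week: Monday


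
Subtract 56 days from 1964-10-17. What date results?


Start: 1964-10-17, subtract 56 days
Back 17 days from October 17 reaches September 30, 1964 -> 39 left
September 1964 has 30 days -> back to August 31, 1964 -> 9 left
August 1964: 31 - 9 = 22 -> lands on August 22

Result: 1964-08-22


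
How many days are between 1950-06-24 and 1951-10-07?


From 1950-06-24 to 1951-10-07
1950-06-24: days before June = 31 + 28 + 31 + 30 + 31 = 151 (1950 is not a leap year); day of year = 151 + 24 = 175
1951-10-07: days before October = 31 + 28 + 31 + 30 + 31 + 30 + 31 + 31 + 30 = 273 (1951 is not a leap year); day of year = 273 + 7 = 280
Rest of 1950: 365 - 175 = 190
Total = 190 + 280 = 470

470 days


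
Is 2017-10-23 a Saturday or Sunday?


Anchor: Jan 1, 2017. With p = 2017 - 1 = 2016: (p + p//4 - p//100 + p//400) mod 7 = (2016 + 504 - 20 + 5) mod 7 = 2505 mod 7 = 6 -> Sunday (Mon=0 ... Sun=6)
Day of year: 296; offset = 295
Weekday index = (6 + 295) mod 7 = 0 -> Monday
Weekend days: Saturday, Sunday

No


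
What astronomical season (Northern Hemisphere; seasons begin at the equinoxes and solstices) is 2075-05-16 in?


Date: May 16
Astronomical Spring (approx.; exact equinox/solstice day varies by year): March 20 to June 20
May 16 falls within the Spring window

Spring


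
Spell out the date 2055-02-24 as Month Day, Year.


ISO 2055-02-24 parses as year=2055, month=02, day=24
Month 2 -> February

February 24, 2055


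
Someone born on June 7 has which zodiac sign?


Date: June 7
Conventional tropical zodiac dates: Gemini from May 21 onward; Cancer starts June 21
June 7 falls within the Gemini range

Gemini


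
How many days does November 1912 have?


November 1912

30 days


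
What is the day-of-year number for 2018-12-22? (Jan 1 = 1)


Date: December 22, 2018
Days in months 1 through 11: 334
Plus 22 days in December

Day of year: 356


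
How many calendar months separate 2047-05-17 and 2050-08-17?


From May 2047 to August 2050
3 years * 12 = 36 months, plus 3 months = 39

39 months


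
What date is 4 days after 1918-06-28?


Start: 1918-06-28, add 4 days
June 1918 has 30 days: 30 - 28 = 2 days to June 30 -> 2 left
July 1918: 2 <= 31 -> lands on July 2

Result: 1918-07-02


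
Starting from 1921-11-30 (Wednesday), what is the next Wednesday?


Current: Wednesday
Target: Wednesday
Days ahead: 7

Next Wednesday: 1921-12-07


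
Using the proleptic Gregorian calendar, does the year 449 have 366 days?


Gregorian leap year rule: divisible by 4, but not by 100, unless also by 400.
449 is not divisible by 4 -> not a leap year

No


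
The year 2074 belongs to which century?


Century = (year - 1) // 100 + 1
= (2074 - 1) // 100 + 1
= 2073 // 100 + 1
= 20 + 1

21st century


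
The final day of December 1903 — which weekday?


December 1903 has 31 days
Anchor: Jan 1, 1903. With p = 1903 - 1 = 1902: (p + p//4 - p//100 + p//400) mod 7 = (1902 + 475 - 19 + 4) mod 7 = 2362 mod 7 = 3 -> Thursday (Mon=0 ... Sun=6)
Days before December (Jan-Nov): 334; December 1 index = (3 + 334) mod 7 = 1 -> Tuesday
Last day offset: 31 - 1 = 30 days
Weekday index = (1 + 30) mod 7 = 3

Thursday, December 31


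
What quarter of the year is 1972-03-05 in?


Month: March (month 3)
Q1: Jan-Mar, Q2: Apr-Jun, Q3: Jul-Sep, Q4: Oct-Dec

Q1


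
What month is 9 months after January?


January is month 1
1 + 9 = 10

October


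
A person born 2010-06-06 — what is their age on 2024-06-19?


Birth: 2010-06-06
Reference: 2024-06-19
Year difference: 2024 - 2010 = 14

14 years old


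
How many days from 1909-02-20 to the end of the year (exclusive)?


Day of year: 51 of 365
Remaining = 365 - 51

314 days


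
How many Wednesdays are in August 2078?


August 2078 has 31 days
Anchor: Jan 1, 2078. With p = 2078 - 1 = 2077: (p + p//4 - p//100 + p//400) mod 7 = (2077 + 519 - 20 + 5) mod 7 = 2581 mod 7 = 5 -> Saturday (Mon=0 ... Sun=6)
Days before August (Jan-Jul): 212; August 1 index = (5 + 212) mod 7 = 0 -> Monday
First Wednesday is August 3
Wednesdays: 3, 10, 17, 24, 31

5 Wednesdays


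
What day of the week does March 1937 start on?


Target: March 1, 1937
Anchor: Jan 1, 1937. With p = 1937 - 1 = 1936: (p + p//4 - p//100 + p//400) mod 7 = (1936 + 484 - 19 + 4) mod 7 = 2405 mod 7 = 4 -> Friday (Mon=0 ... Sun=6)
Days before March (Jan-Feb): 59 days
Weekday index = (4 + 59) mod 7 = 0

Monday


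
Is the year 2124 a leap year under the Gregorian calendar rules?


Gregorian leap year rule: divisible by 4, but not by 100, unless also by 400.
2124 is divisible by 4 but not 100 -> leap year

Yes


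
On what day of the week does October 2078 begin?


Target: October 1, 2078
Anchor: Jan 1, 2078. With p = 2078 - 1 = 2077: (p + p//4 - p//100 + p//400) mod 7 = (2077 + 519 - 20 + 5) mod 7 = 2581 mod 7 = 5 -> Saturday (Mon=0 ... Sun=6)
Days before October (Jan-Sep): 273 days
Weekday index = (5 + 273) mod 7 = 5

Saturday


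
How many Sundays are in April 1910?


April 1910 has 30 days
Anchor: Jan 1, 1910. With p = 1910 - 1 = 1909: (p + p//4 - p//100 + p//400) mod 7 = (1909 + 477 - 19 + 4) mod 7 = 2371 mod 7 = 5 -> Saturday (Mon=0 ... Sun=6)
Days before April (Jan-Mar): 90; April 1 index = (5 + 90) mod 7 = 4 -> Friday
First Sunday is April 3
Sundays: 3, 10, 17, 24

4 Sundays


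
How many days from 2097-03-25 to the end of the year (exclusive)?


Day of year: 84 of 365
Remaining = 365 - 84

281 days


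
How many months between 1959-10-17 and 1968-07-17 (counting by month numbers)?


From October 1959 to July 1968
9 years * 12 = 108 months, minus 3 months = 105

105 months


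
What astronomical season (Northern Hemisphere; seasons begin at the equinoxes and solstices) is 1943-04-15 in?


Date: April 15
Astronomical Spring (approx.; exact equinox/solstice day varies by year): March 20 to June 20
April 15 falls within the Spring window

Spring


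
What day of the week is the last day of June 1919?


June 1919 has 30 days
Anchor: Jan 1, 1919. With p = 1919 - 1 = 1918: (p + p//4 - p//100 + p//400) mod 7 = (1918 + 479 - 19 + 4) mod 7 = 2382 mod 7 = 2 -> Wednesday (Mon=0 ... Sun=6)
Days before June (Jan-May): 151; June 1 index = (2 + 151) mod 7 = 6 -> Sunday
Last day offset: 30 - 1 = 29 days
Weekday index = (6 + 29) mod 7 = 0

Monday, June 30


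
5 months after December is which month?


December is month 12
12 + 5 = 17; wrap: 17 - 12 = 5

May


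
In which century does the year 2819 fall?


Century = (year - 1) // 100 + 1
= (2819 - 1) // 100 + 1
= 2818 // 100 + 1
= 28 + 1

29th century


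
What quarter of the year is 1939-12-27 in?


Month: December (month 12)
Q1: Jan-Mar, Q2: Apr-Jun, Q3: Jul-Sep, Q4: Oct-Dec

Q4


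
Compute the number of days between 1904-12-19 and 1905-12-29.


From 1904-12-19 to 1905-12-29
1904-12-19: days before December = 31 + 29 + 31 + 30 + 31 + 30 + 31 + 31 + 30 + 31 + 30 = 335 (1904 is a leap year); day of year = 335 + 19 = 354
1905-12-29: days before December = 31 + 28 + 31 + 30 + 31 + 30 + 31 + 31 + 30 + 31 + 30 = 334 (1905 is not a leap year); day of year = 334 + 29 = 363
Rest of 1904: 366 - 354 = 12
Total = 12 + 363 = 375

375 days


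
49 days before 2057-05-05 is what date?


Start: 2057-05-05, subtract 49 days
Back 5 days from May 5 reaches April 30, 2057 -> 44 left
April 2057 has 30 days -> back to March 31, 2057 -> 14 left
March 2057: 31 - 14 = 17 -> lands on March 17

Result: 2057-03-17


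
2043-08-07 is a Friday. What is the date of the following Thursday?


Current: Friday
Target: Thursday
Days ahead: 6

Next Thursday: 2043-08-13


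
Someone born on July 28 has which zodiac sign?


Date: July 28
Conventional tropical zodiac dates: Leo from July 23 onward; Virgo starts August 23
July 28 falls within the Leo range

Leo


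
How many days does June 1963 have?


June 1963

30 days


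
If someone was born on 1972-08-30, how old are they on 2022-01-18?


Birth: 1972-08-30
Reference: 2022-01-18
Year difference: 2022 - 1972 = 50
Birthday not yet reached in 2022, subtract 1

49 years old


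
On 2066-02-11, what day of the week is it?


Date: February 11, 2066
Anchor: Jan 1, 2066. With p = 2066 - 1 = 2065: (p + p//4 - p//100 + p//400) mod 7 = (2065 + 516 - 20 + 5) mod 7 = 2566 mod 7 = 4 -> Friday (Mon=0 ... Sun=6)
Days before February (Jan): 31; offset = 31 + 11 - 1 = 41
Weekday index = (4 + 41) mod 7 = 3

Day of the week: Thursday


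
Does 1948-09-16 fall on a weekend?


Anchor: Jan 1, 1948. With p = 1948 - 1 = 1947: (p + p//4 - p//100 + p//400) mod 7 = (1947 + 486 - 19 + 4) mod 7 = 2418 mod 7 = 3 -> Thursday (Mon=0 ... Sun=6)
Day of year: 260; offset = 259
Weekday index = (3 + 259) mod 7 = 3 -> Thursday
Weekend days: Saturday, Sunday

No


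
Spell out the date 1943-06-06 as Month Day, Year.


ISO 1943-06-06 parses as year=1943, month=06, day=06
Month 6 -> June

June 6, 1943


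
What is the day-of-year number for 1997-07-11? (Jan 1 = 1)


Date: July 11, 1997
Days in months 1 through 6: 181
Plus 11 days in July

Day of year: 192


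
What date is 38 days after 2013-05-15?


Start: 2013-05-15, add 38 days
May 2013 has 31 days: 31 - 15 = 16 days to May 31 -> 22 left
June 2013: 22 <= 30 -> lands on June 22

Result: 2013-06-22


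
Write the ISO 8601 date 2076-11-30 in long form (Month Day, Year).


ISO 2076-11-30 parses as year=2076, month=11, day=30
Month 11 -> November

November 30, 2076


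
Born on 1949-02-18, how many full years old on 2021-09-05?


Birth: 1949-02-18
Reference: 2021-09-05
Year difference: 2021 - 1949 = 72

72 years old


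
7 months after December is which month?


December is month 12
12 + 7 = 19; wrap: 19 - 12 = 7

July


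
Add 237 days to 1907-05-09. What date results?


Start: 1907-05-09, add 237 days
May 1907 has 31 days: 31 - 9 = 22 days to May 31 -> 215 left
June 1907 has 30 days -> 185 left
July 1907 has 31 days -> 154 left
August 1907 has 31 days -> 123 left
September 1907 has 30 days -> 93 left
October 1907 has 31 days -> 62 left
November 1907 has 30 days -> 32 left
December 1907 has 31 days -> 1 left
January 1908: 1 <= 31 -> lands on January 1

Result: 1908-01-01


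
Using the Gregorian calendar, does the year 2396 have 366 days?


Gregorian leap year rule: divisible by 4, but not by 100, unless also by 400.
2396 is divisible by 4 but not 100 -> leap year

Yes


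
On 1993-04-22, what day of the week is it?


Date: April 22, 1993
Anchor: Jan 1, 1993. With p = 1993 - 1 = 1992: (p + p//4 - p//100 + p//400) mod 7 = (1992 + 498 - 19 + 4) mod 7 = 2475 mod 7 = 4 -> Friday (Mon=0 ... Sun=6)
Days before April (Jan-Mar): 90; offset = 90 + 22 - 1 = 111
Weekday index = (4 + 111) mod 7 = 3

Day of the week: Thursday


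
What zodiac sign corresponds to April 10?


Date: April 10
Conventional tropical zodiac dates: Aries from March 21 onward; Taurus starts April 20
April 10 falls within the Aries range

Aries


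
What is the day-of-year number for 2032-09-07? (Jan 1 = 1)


Date: September 7, 2032
Days in months 1 through 8: 244
Plus 7 days in September

Day of year: 251


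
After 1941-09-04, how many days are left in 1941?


Day of year: 247 of 365
Remaining = 365 - 247

118 days


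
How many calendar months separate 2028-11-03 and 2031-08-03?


From November 2028 to August 2031
3 years * 12 = 36 months, minus 3 months = 33

33 months


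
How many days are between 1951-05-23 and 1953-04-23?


From 1951-05-23 to 1953-04-23
1951-05-23: days before May = 31 + 28 + 31 + 30 = 120 (1951 is not a leap year); day of year = 120 + 23 = 143
1953-04-23: days before April = 31 + 28 + 31 = 90 (1953 is not a leap year); day of year = 90 + 23 = 113
Rest of 1951: 365 - 143 = 222
Full years 1952 (366): 366
Total = 222 + 366 + 113 = 701

701 days


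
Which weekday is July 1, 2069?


Target: July 1, 2069
Anchor: Jan 1, 2069. With p = 2069 - 1 = 2068: (p + p//4 - p//100 + p//400) mod 7 = (2068 + 517 - 20 + 5) mod 7 = 2570 mod 7 = 1 -> Tuesday (Mon=0 ... Sun=6)
Days before July (Jan-Jun): 181 days
Weekday index = (1 + 181) mod 7 = 0

Monday


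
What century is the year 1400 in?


Century = (year - 1) // 100 + 1
= (1400 - 1) // 100 + 1
= 1399 // 100 + 1
= 13 + 1

14th century


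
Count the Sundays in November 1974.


November 1974 has 30 days
Anchor: Jan 1, 1974. With p = 1974 - 1 = 1973: (p + p//4 - p//100 + p//400) mod 7 = (1973 + 493 - 19 + 4) mod 7 = 2451 mod 7 = 1 -> Tuesday (Mon=0 ... Sun=6)
Days before November (Jan-Oct): 304; November 1 index = (1 + 304) mod 7 = 4 -> Friday
First Sunday is November 3
Sundays: 3, 10, 17, 24

4 Sundays


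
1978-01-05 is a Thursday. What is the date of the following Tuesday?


Current: Thursday
Target: Tuesday
Days ahead: 5

Next Tuesday: 1978-01-10


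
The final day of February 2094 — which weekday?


February 2094 has 28 days
Anchor: Jan 1, 2094. With p = 2094 - 1 = 2093: (p + p//4 - p//100 + p//400) mod 7 = (2093 + 523 - 20 + 5) mod 7 = 2601 mod 7 = 4 -> Friday (Mon=0 ... Sun=6)
Days before February (Jan): 31; February 1 index = (4 + 31) mod 7 = 0 -> Monday
Last day offset: 28 - 1 = 27 days
Weekday index = (0 + 27) mod 7 = 6

Sunday, February 28


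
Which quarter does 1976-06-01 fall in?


Month: June (month 6)
Q1: Jan-Mar, Q2: Apr-Jun, Q3: Jul-Sep, Q4: Oct-Dec

Q2


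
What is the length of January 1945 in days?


January 1945

31 days


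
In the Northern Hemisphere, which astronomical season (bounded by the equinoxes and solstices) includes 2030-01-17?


Date: January 17
Astronomical Winter (approx.; exact equinox/solstice day varies by year): December 21 to March 19
January 17 falls within the Winter window

Winter


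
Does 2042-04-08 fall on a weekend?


Anchor: Jan 1, 2042. With p = 2042 - 1 = 2041: (p + p//4 - p//100 + p//400) mod 7 = (2041 + 510 - 20 + 5) mod 7 = 2536 mod 7 = 2 -> Wednesday (Mon=0 ... Sun=6)
Day of year: 98; offset = 97
Weekday index = (2 + 97) mod 7 = 1 -> Tuesday
Weekend days: Saturday, Sunday

No


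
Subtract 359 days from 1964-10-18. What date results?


Start: 1964-10-18, subtract 359 days
Back 18 days from October 18 reaches September 30, 1964 -> 341 left
September 1964 has 30 days -> back to August 31, 1964 -> 311 left
August 1964 has 31 days -> back to July 31, 1964 -> 280 left
July 1964 has 31 days -> back to June 30, 1964 -> 249 left
June 1964 has 30 days -> back to May 31, 1964 -> 219 left
May 1964 has 31 days -> back to April 30, 1964 -> 188 left
April 1964 has 30 days -> back to March 31, 1964 -> 158 left
March 1964 has 31 days -> back to February 29, 1964 -> 127 left
February 1964 has 29 days -> back to January 31, 1964 -> 98 left
January 1964 has 31 days -> back to December 31, 1963 -> 67 left
December 1963 has 31 days -> back to November 30, 1963 -> 36 left
November 1963 has 30 days -> back to October 31, 1963 -> 6 left
October 1963: 31 - 6 = 25 -> lands on October 25

Result: 1963-10-25


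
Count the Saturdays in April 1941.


April 1941 has 30 days
Anchor: Jan 1, 1941. With p = 1941 - 1 = 1940: (p + p//4 - p//100 + p//400) mod 7 = (1940 + 485 - 19 + 4) mod 7 = 2410 mod 7 = 2 -> Wednesday (Mon=0 ... Sun=6)
Days before April (Jan-Mar): 90; April 1 index = (2 + 90) mod 7 = 1 -> Tuesday
First Saturday is April 5
Saturdays: 5, 12, 19, 26

4 Saturdays


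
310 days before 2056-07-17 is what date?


Start: 2056-07-17, subtract 310 days
Back 17 days from July 17 reaches June 30, 2056 -> 293 left
June 2056 has 30 days -> back to May 31, 2056 -> 263 left
May 2056 has 31 days -> back to April 30, 2056 -> 232 left
April 2056 has 30 days -> back to March 31, 2056 -> 202 left
March 2056 has 31 days -> back to February 29, 2056 -> 171 left
February 2056 has 29 days -> back to January 31, 2056 -> 142 left
January 2056 has 31 days -> back to December 31, 2055 -> 111 left
December 2055 has 31 days -> back to November 30, 2055 -> 80 left
November 2055 has 30 days -> back to October 31, 2055 -> 50 left
October 2055 has 31 days -> back to September 30, 2055 -> 19 left
September 2055: 30 - 19 = 11 -> lands on September 11

Result: 2055-09-11


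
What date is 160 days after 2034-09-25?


Start: 2034-09-25, add 160 days
September 2034 has 30 days: 30 - 25 = 5 days to September 30 -> 155 left
October 2034 has 31 days -> 124 left
November 2034 has 30 days -> 94 left
December 2034 has 31 days -> 63 left
January 2035 has 31 days -> 32 left
February 2035 has 28 days -> 4 left
March 2035: 4 <= 31 -> lands on March 4

Result: 2035-03-04


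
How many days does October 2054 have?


October 2054

31 days


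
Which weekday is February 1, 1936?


Target: February 1, 1936
Anchor: Jan 1, 1936. With p = 1936 - 1 = 1935: (p + p//4 - p//100 + p//400) mod 7 = (1935 + 483 - 19 + 4) mod 7 = 2403 mod 7 = 2 -> Wednesday (Mon=0 ... Sun=6)
Days before February (Jan): 31 days
Weekday index = (2 + 31) mod 7 = 5

Saturday


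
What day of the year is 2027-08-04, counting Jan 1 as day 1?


Date: August 4, 2027
Days in months 1 through 7: 212
Plus 4 days in August

Day of year: 216


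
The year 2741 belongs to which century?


Century = (year - 1) // 100 + 1
= (2741 - 1) // 100 + 1
= 2740 // 100 + 1
= 27 + 1

28th century


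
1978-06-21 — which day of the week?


Date: June 21, 1978
Anchor: Jan 1, 1978. With p = 1978 - 1 = 1977: (p + p//4 - p//100 + p//400) mod 7 = (1977 + 494 - 19 + 4) mod 7 = 2456 mod 7 = 6 -> Sunday (Mon=0 ... Sun=6)
Days before June (Jan-May): 151; offset = 151 + 21 - 1 = 171
Weekday index = (6 + 171) mod 7 = 2

Day of the week: Wednesday


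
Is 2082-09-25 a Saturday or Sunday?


Anchor: Jan 1, 2082. With p = 2082 - 1 = 2081: (p + p//4 - p//100 + p//400) mod 7 = (2081 + 520 - 20 + 5) mod 7 = 2586 mod 7 = 3 -> Thursday (Mon=0 ... Sun=6)
Day of year: 268; offset = 267
Weekday index = (3 + 267) mod 7 = 4 -> Friday
Weekend days: Saturday, Sunday

No


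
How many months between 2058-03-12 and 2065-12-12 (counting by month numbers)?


From March 2058 to December 2065
7 years * 12 = 84 months, plus 9 months = 93

93 months


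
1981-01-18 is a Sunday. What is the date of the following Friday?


Current: Sunday
Target: Friday
Days ahead: 5

Next Friday: 1981-01-23


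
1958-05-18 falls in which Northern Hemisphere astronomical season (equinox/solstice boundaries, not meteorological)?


Date: May 18
Astronomical Spring (approx.; exact equinox/solstice day varies by year): March 20 to June 20
May 18 falls within the Spring window

Spring


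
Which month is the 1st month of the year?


Month 1 of 12

January


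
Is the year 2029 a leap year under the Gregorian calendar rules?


Gregorian leap year rule: divisible by 4, but not by 100, unless also by 400.
2029 is not divisible by 4 -> not a leap year

No


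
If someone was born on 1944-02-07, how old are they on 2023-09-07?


Birth: 1944-02-07
Reference: 2023-09-07
Year difference: 2023 - 1944 = 79

79 years old


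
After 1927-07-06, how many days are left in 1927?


Day of year: 187 of 365
Remaining = 365 - 187

178 days


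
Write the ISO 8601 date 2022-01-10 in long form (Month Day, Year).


ISO 2022-01-10 parses as year=2022, month=01, day=10
Month 1 -> January

January 10, 2022


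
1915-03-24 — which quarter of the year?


Month: March (month 3)
Q1: Jan-Mar, Q2: Apr-Jun, Q3: Jul-Sep, Q4: Oct-Dec

Q1


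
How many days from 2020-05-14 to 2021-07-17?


From 2020-05-14 to 2021-07-17
2020-05-14: days before May = 31 + 29 + 31 + 30 = 121 (2020 is a leap year); day of year = 121 + 14 = 135
2021-07-17: days before July = 31 + 28 + 31 + 30 + 31 + 30 = 181 (2021 is not a leap year); day of year = 181 + 17 = 198
Rest of 2020: 366 - 135 = 231
Total = 231 + 198 = 429

429 days


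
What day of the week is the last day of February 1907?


February 1907 has 28 days
Anchor: Jan 1, 1907. With p = 1907 - 1 = 1906: (p + p//4 - p//100 + p//400) mod 7 = (1906 + 476 - 19 + 4) mod 7 = 2367 mod 7 = 1 -> Tuesday (Mon=0 ... Sun=6)
Days before February (Jan): 31; February 1 index = (1 + 31) mod 7 = 4 -> Friday
Last day offset: 28 - 1 = 27 days
Weekday index = (4 + 27) mod 7 = 3

Thursday, February 28


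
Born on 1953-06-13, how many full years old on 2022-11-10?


Birth: 1953-06-13
Reference: 2022-11-10
Year difference: 2022 - 1953 = 69

69 years old


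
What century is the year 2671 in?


Century = (year - 1) // 100 + 1
= (2671 - 1) // 100 + 1
= 2670 // 100 + 1
= 26 + 1

27th century


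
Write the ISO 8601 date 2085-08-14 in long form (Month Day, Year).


ISO 2085-08-14 parses as year=2085, month=08, day=14
Month 8 -> August

August 14, 2085


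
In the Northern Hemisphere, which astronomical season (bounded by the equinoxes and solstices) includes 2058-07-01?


Date: July 1
Astronomical Summer (approx.; exact equinox/solstice day varies by year): June 21 to September 21
July 1 falls within the Summer window

Summer


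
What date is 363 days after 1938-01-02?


Start: 1938-01-02, add 363 days
January 1938 has 31 days: 31 - 2 = 29 days to January 31 -> 334 left
February 1938 has 28 days -> 306 left
March 1938 has 31 days -> 275 left
April 1938 has 30 days -> 245 left
May 1938 has 31 days -> 214 left
June 1938 has 30 days -> 184 left
July 1938 has 31 days -> 153 left
August 1938 has 31 days -> 122 left
September 1938 has 30 days -> 92 left
October 1938 has 31 days -> 61 left
November 1938 has 30 days -> 31 left
December 1938: 31 <= 31 -> lands on December 31

Result: 1938-12-31


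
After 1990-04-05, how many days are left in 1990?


Day of year: 95 of 365
Remaining = 365 - 95

270 days


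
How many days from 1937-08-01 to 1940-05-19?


From 1937-08-01 to 1940-05-19
1937-08-01: days before August = 31 + 28 + 31 + 30 + 31 + 30 + 31 = 212 (1937 is not a leap year); day of year = 212 + 1 = 213
1940-05-19: days before May = 31 + 29 + 31 + 30 = 121 (1940 is a leap year); day of year = 121 + 19 = 140
Rest of 1937: 365 - 213 = 152
Full years 1938 (365), 1939 (365): 730
Total = 152 + 730 + 140 = 1022

1022 days


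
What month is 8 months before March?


March is month 3
3 - 8 = -5; wrap: -5 + 12 = 7

July


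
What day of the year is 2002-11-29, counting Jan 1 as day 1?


Date: November 29, 2002
Days in months 1 through 10: 304
Plus 29 days in November

Day of year: 333


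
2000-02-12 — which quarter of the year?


Month: February (month 2)
Q1: Jan-Mar, Q2: Apr-Jun, Q3: Jul-Sep, Q4: Oct-Dec

Q1


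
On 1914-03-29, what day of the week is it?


Date: March 29, 1914
Anchor: Jan 1, 1914. With p = 1914 - 1 = 1913: (p + p//4 - p//100 + p//400) mod 7 = (1913 + 478 - 19 + 4) mod 7 = 2376 mod 7 = 3 -> Thursday (Mon=0 ... Sun=6)
Days before March (Jan-Feb): 59; offset = 59 + 29 - 1 = 87
Weekday index = (3 + 87) mod 7 = 6

Day of the week: Sunday


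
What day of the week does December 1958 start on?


Target: December 1, 1958
Anchor: Jan 1, 1958. With p = 1958 - 1 = 1957: (p + p//4 - p//100 + p//400) mod 7 = (1957 + 489 - 19 + 4) mod 7 = 2431 mod 7 = 2 -> Wednesday (Mon=0 ... Sun=6)
Days before December (Jan-Nov): 334 days
Weekday index = (2 + 334) mod 7 = 0

Monday


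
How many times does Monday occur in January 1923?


January 1923 has 31 days
Anchor: Jan 1, 1923. With p = 1923 - 1 = 1922: (p + p//4 - p//100 + p//400) mod 7 = (1922 + 480 - 19 + 4) mod 7 = 2387 mod 7 = 0 -> Monday (Mon=0 ... Sun=6)
January 1 is the anchor itself -> Monday
First Monday is January 1
Mondays: 1, 8, 15, 22, 29

5 Mondays


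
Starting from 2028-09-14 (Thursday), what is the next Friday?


Current: Thursday
Target: Friday
Days ahead: 1

Next Friday: 2028-09-15


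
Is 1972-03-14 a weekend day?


Anchor: Jan 1, 1972. With p = 1972 - 1 = 1971: (p + p//4 - p//100 + p//400) mod 7 = (1971 + 492 - 19 + 4) mod 7 = 2448 mod 7 = 5 -> Saturday (Mon=0 ... Sun=6)
Day of year: 74; offset = 73
Weekday index = (5 + 73) mod 7 = 1 -> Tuesday
Weekend days: Saturday, Sunday

No


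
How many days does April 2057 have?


April 2057

30 days


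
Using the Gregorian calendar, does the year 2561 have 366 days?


Gregorian leap year rule: divisible by 4, but not by 100, unless also by 400.
2561 is not divisible by 4 -> not a leap year

No


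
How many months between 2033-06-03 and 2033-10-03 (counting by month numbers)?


From June 2033 to October 2033
0 years * 12 = 0 months, plus 4 months = 4

4 months


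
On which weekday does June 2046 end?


June 2046 has 30 days
Anchor: Jan 1, 2046. With p = 2046 - 1 = 2045: (p + p//4 - p//100 + p//400) mod 7 = (2045 + 511 - 20 + 5) mod 7 = 2541 mod 7 = 0 -> Monday (Mon=0 ... Sun=6)
Days before June (Jan-May): 151; June 1 index = (0 + 151) mod 7 = 4 -> Friday
Last day offset: 30 - 1 = 29 days
Weekday index = (4 + 29) mod 7 = 5

Saturday, June 30


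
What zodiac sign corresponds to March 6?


Date: March 6
Conventional tropical zodiac dates: Pisces from February 19 onward; Aries starts March 21
March 6 falls within the Pisces range

Pisces


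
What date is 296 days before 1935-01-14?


Start: 1935-01-14, subtract 296 days
Back 14 days from January 14 reaches December 31, 1934 -> 282 left
December 1934 has 31 days -> back to November 30, 1934 -> 251 left
November 1934 has 30 days -> back to October 31, 1934 -> 221 left
October 1934 has 31 days -> back to September 30, 1934 -> 190 left
September 1934 has 30 days -> back to August 31, 1934 -> 160 left
August 1934 has 31 days -> back to July 31, 1934 -> 129 left
July 1934 has 31 days -> back to June 30, 1934 -> 98 left
June 1934 has 30 days -> back to May 31, 1934 -> 68 left
May 1934 has 31 days -> back to April 30, 1934 -> 37 left
April 1934 has 30 days -> back to March 31, 1934 -> 7 left
March 1934: 31 - 7 = 24 -> lands on March 24

Result: 1934-03-24


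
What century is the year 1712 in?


Century = (year - 1) // 100 + 1
= (1712 - 1) // 100 + 1
= 1711 // 100 + 1
= 17 + 1

18th century


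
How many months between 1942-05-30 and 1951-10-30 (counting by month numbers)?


From May 1942 to October 1951
9 years * 12 = 108 months, plus 5 months = 113

113 months


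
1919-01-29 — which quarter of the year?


Month: January (month 1)
Q1: Jan-Mar, Q2: Apr-Jun, Q3: Jul-Sep, Q4: Oct-Dec

Q1


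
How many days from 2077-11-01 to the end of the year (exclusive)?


Day of year: 305 of 365
Remaining = 365 - 305

60 days


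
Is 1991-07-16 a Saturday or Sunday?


Anchor: Jan 1, 1991. With p = 1991 - 1 = 1990: (p + p//4 - p//100 + p//400) mod 7 = (1990 + 497 - 19 + 4) mod 7 = 2472 mod 7 = 1 -> Tuesday (Mon=0 ... Sun=6)
Day of year: 197; offset = 196
Weekday index = (1 + 196) mod 7 = 1 -> Tuesday
Weekend days: Saturday, Sunday

No


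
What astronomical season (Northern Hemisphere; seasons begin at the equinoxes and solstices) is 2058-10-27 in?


Date: October 27
Astronomical Autumn (approx.; exact equinox/solstice day varies by year): September 22 to December 20
October 27 falls within the Autumn window

Autumn


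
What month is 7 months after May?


May is month 5
5 + 7 = 12

December


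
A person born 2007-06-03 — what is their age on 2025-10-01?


Birth: 2007-06-03
Reference: 2025-10-01
Year difference: 2025 - 2007 = 18

18 years old


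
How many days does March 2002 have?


March 2002

31 days


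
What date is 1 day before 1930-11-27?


Start: 1930-11-27, subtract 1 day
27 - 1 = 26 stays within November 1930

Result: 1930-11-26


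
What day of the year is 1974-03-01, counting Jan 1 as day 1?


Date: March 1, 1974
Days in months 1 through 2: 59
Plus 1 days in March

Day of year: 60


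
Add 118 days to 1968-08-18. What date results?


Start: 1968-08-18, add 118 days
August 1968 has 31 days: 31 - 18 = 13 days to August 31 -> 105 left
September 1968 has 30 days -> 75 left
October 1968 has 31 days -> 44 left
November 1968 has 30 days -> 14 left
December 1968: 14 <= 31 -> lands on December 14

Result: 1968-12-14


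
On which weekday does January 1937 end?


January 1937 has 31 days
Anchor: Jan 1, 1937. With p = 1937 - 1 = 1936: (p + p//4 - p//100 + p//400) mod 7 = (1936 + 484 - 19 + 4) mod 7 = 2405 mod 7 = 4 -> Friday (Mon=0 ... Sun=6)
January 1 is the anchor itself -> Friday
Last day offset: 31 - 1 = 30 days
Weekday index = (4 + 30) mod 7 = 6

Sunday, January 31


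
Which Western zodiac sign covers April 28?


Date: April 28
Conventional tropical zodiac dates: Taurus from April 20 onward; Gemini starts May 21
April 28 falls within the Taurus range

Taurus


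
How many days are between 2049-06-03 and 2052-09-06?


From 2049-06-03 to 2052-09-06
2049-06-03: days before June = 31 + 28 + 31 + 30 + 31 = 151 (2049 is not a leap year); day of year = 151 + 3 = 154
2052-09-06: days before September = 31 + 29 + 31 + 30 + 31 + 30 + 31 + 31 = 244 (2052 is a leap year); day of year = 244 + 6 = 250
Rest of 2049: 365 - 154 = 211
Full years 2050 (365), 2051 (365): 730
Total = 211 + 730 + 250 = 1191

1191 days


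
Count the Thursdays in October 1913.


October 1913 has 31 days
Anchor: Jan 1, 1913. With p = 1913 - 1 = 1912: (p + p//4 - p//100 + p//400) mod 7 = (1912 + 478 - 19 + 4) mod 7 = 2375 mod 7 = 2 -> Wednesday (Mon=0 ... Sun=6)
Days before October (Jan-Sep): 273; October 1 index = (2 + 273) mod 7 = 2 -> Wednesday
First Thursday is October 2
Thursdays: 2, 9, 16, 23, 30

5 Thursdays


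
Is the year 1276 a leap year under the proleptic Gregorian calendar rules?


Gregorian leap year rule: divisible by 4, but not by 100, unless also by 400.
1276 is divisible by 4 but not 100 -> leap year

Yes


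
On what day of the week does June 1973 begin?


Target: June 1, 1973
Anchor: Jan 1, 1973. With p = 1973 - 1 = 1972: (p + p//4 - p//100 + p//400) mod 7 = (1972 + 493 - 19 + 4) mod 7 = 2450 mod 7 = 0 -> Monday (Mon=0 ... Sun=6)
Days before June (Jan-May): 151 days
Weekday index = (0 + 151) mod 7 = 4

Friday


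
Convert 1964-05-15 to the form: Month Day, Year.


ISO 1964-05-15 parses as year=1964, month=05, day=15
Month 5 -> May

May 15, 1964


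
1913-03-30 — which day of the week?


Date: March 30, 1913
Anchor: Jan 1, 1913. With p = 1913 - 1 = 1912: (p + p//4 - p//100 + p//400) mod 7 = (1912 + 478 - 19 + 4) mod 7 = 2375 mod 7 = 2 -> Wednesday (Mon=0 ... Sun=6)
Days before March (Jan-Feb): 59; offset = 59 + 30 - 1 = 88
Weekday index = (2 + 88) mod 7 = 6

Day of the week: Sunday


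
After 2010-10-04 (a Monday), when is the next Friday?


Current: Monday
Target: Friday
Days ahead: 4

Next Friday: 2010-10-08


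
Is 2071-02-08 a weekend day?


Anchor: Jan 1, 2071. With p = 2071 - 1 = 2070: (p + p//4 - p//100 + p//400) mod 7 = (2070 + 517 - 20 + 5) mod 7 = 2572 mod 7 = 3 -> Thursday (Mon=0 ... Sun=6)
Day of year: 39; offset = 38
Weekday index = (3 + 38) mod 7 = 6 -> Sunday
Weekend days: Saturday, Sunday

Yes


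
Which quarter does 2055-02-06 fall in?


Month: February (month 2)
Q1: Jan-Mar, Q2: Apr-Jun, Q3: Jul-Sep, Q4: Oct-Dec

Q1


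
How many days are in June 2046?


June 2046

30 days


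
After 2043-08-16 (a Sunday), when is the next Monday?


Current: Sunday
Target: Monday
Days ahead: 1

Next Monday: 2043-08-17


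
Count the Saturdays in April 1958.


April 1958 has 30 days
Anchor: Jan 1, 1958. With p = 1958 - 1 = 1957: (p + p//4 - p//100 + p//400) mod 7 = (1957 + 489 - 19 + 4) mod 7 = 2431 mod 7 = 2 -> Wednesday (Mon=0 ... Sun=6)
Days before April (Jan-Mar): 90; April 1 index = (2 + 90) mod 7 = 1 -> Tuesday
First Saturday is April 5
Saturdays: 5, 12, 19, 26

4 Saturdays


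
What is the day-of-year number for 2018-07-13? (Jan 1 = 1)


Date: July 13, 2018
Days in months 1 through 6: 181
Plus 13 days in July

Day of year: 194


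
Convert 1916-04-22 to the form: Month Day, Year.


ISO 1916-04-22 parses as year=1916, month=04, day=22
Month 4 -> April

April 22, 1916


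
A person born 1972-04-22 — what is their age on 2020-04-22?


Birth: 1972-04-22
Reference: 2020-04-22
Year difference: 2020 - 1972 = 48

48 years old


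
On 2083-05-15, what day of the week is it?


Date: May 15, 2083
Anchor: Jan 1, 2083. With p = 2083 - 1 = 2082: (p + p//4 - p//100 + p//400) mod 7 = (2082 + 520 - 20 + 5) mod 7 = 2587 mod 7 = 4 -> Friday (Mon=0 ... Sun=6)
Days before May (Jan-Apr): 120; offset = 120 + 15 - 1 = 134
Weekday index = (4 + 134) mod 7 = 5

Day of the week: Saturday


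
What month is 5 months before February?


February is month 2
2 - 5 = -3; wrap: -3 + 12 = 9

September


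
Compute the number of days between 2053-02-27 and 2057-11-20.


From 2053-02-27 to 2057-11-20
2053-02-27: days before February = 31; day of year = 31 + 27 = 58
2057-11-20: days before November = 31 + 28 + 31 + 30 + 31 + 30 + 31 + 31 + 30 + 31 = 304 (2057 is not a leap year); day of year = 304 + 20 = 324
Rest of 2053: 365 - 58 = 307
Full years 2054 (365), 2055 (365), 2056 (366): 1096
Total = 307 + 1096 + 324 = 1727

1727 days


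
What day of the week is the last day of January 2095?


January 2095 has 31 days
Anchor: Jan 1, 2095. With p = 2095 - 1 = 2094: (p + p//4 - p//100 + p//400) mod 7 = (2094 + 523 - 20 + 5) mod 7 = 2602 mod 7 = 5 -> Saturday (Mon=0 ... Sun=6)
January 1 is the anchor itself -> Saturday
Last day offset: 31 - 1 = 30 days
Weekday index = (5 + 30) mod 7 = 0

Monday, January 31


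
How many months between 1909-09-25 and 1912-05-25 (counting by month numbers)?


From September 1909 to May 1912
3 years * 12 = 36 months, minus 4 months = 32

32 months


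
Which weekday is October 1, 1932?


Target: October 1, 1932
Anchor: Jan 1, 1932. With p = 1932 - 1 = 1931: (p + p//4 - p//100 + p//400) mod 7 = (1931 + 482 - 19 + 4) mod 7 = 2398 mod 7 = 4 -> Friday (Mon=0 ... Sun=6)
Days before October (Jan-Sep): 274 days
Weekday index = (4 + 274) mod 7 = 5

Saturday


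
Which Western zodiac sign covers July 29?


Date: July 29
Conventional tropical zodiac dates: Leo from July 23 onward; Virgo starts August 23
July 29 falls within the Leo range

Leo


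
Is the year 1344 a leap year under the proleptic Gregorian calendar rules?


Gregorian leap year rule: divisible by 4, but not by 100, unless also by 400.
1344 is divisible by 4 but not 100 -> leap year

Yes


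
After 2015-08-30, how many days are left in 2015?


Day of year: 242 of 365
Remaining = 365 - 242

123 days


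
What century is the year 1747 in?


Century = (year - 1) // 100 + 1
= (1747 - 1) // 100 + 1
= 1746 // 100 + 1
= 17 + 1

18th century


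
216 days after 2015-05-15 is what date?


Start: 2015-05-15, add 216 days
May 2015 has 31 days: 31 - 15 = 16 days to May 31 -> 200 left
June 2015 has 30 days -> 170 left
July 2015 has 31 days -> 139 left
August 2015 has 31 days -> 108 left
September 2015 has 30 days -> 78 left
October 2015 has 31 days -> 47 left
November 2015 has 30 days -> 17 left
December 2015: 17 <= 31 -> lands on December 17

Result: 2015-12-17


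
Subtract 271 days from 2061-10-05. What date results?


Start: 2061-10-05, subtract 271 days
Back 5 days from October 5 reaches September 30, 2061 -> 266 left
September 2061 has 30 days -> back to August 31, 2061 -> 236 left
August 2061 has 31 days -> back to July 31, 2061 -> 205 left
July 2061 has 31 days -> back to June 30, 2061 -> 174 left
June 2061 has 30 days -> back to May 31, 2061 -> 144 left
May 2061 has 31 days -> back to April 30, 2061 -> 113 left
April 2061 has 30 days -> back to March 31, 2061 -> 83 left
March 2061 has 31 days -> back to February 28, 2061 -> 52 left
February 2061 has 28 days -> back to January 31, 2061 -> 24 left
January 2061: 31 - 24 = 7 -> lands on January 7

Result: 2061-01-07


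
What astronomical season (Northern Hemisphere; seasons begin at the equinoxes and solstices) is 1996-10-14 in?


Date: October 14
Astronomical Autumn (approx.; exact equinox/solstice day varies by year): September 22 to December 20
October 14 falls within the Autumn window

Autumn


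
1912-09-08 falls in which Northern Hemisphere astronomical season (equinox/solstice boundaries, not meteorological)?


Date: September 8
Astronomical Summer (approx.; exact equinox/solstice day varies by year): June 21 to September 21
September 8 falls within the Summer window

Summer
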